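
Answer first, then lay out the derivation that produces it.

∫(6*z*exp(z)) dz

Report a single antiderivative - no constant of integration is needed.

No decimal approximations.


The answer is 6*z*exp(z) - 6*exp(z).
Step 1. Integrate ∫(6*z*exp(z)) dz by parts with u = z, dv = (6*exp(z)) dz, so v = 6*exp(z): now 6*z*exp(z) + ∫(-6*exp(z)) dz.
Step 2. Evaluate the standard form: now 6*z*exp(z) - 6*exp(z).
Answer: 6*z*exp(z) - 6*exp(z).


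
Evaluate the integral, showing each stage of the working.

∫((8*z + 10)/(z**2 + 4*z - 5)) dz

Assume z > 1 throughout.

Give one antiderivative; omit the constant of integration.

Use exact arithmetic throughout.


Step 1. Decompose ∫((8*z + 10)/(z**2 + 4*z - 5)) dz by partial fractions, (8*z + 10)/(z**2 + 4*z - 5) = 5/(z + 5) + 3/(z - 1): now ∫(3/(z - 1)) dz + ∫(5/(z + 5)) dz.
Step 2. Evaluate the standard form [assuming z > 1]: now 3*log(z - 1) + ∫(5/(z + 5)) dz.
Step 3. Evaluate the standard form [assuming z > -5]: now 3*log(z - 1) + 5*log(z + 5).
Answer: 3*log(z - 1) + 5*log(z + 5).


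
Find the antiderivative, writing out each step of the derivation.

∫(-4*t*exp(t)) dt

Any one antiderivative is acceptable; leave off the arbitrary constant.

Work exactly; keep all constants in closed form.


Step 1. Integrate ∫(-4*t*exp(t)) dt by parts with u = t, dv = (-4*exp(t)) dt, so v = -4*exp(t): now -4*t*exp(t) + ∫(4*exp(t)) dt.
Step 2. Evaluate the standard form: now -4*t*exp(t) + 4*exp(t).
Answer: -4*t*exp(t) + 4*exp(t).


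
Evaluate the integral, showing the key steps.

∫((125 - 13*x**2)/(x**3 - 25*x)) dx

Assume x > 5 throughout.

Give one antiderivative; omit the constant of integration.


Step 1. Decompose ∫((125 - 13*x**2)/(x**3 - 25*x)) dx by partial fractions, (125 - 13*x**2)/(x**3 - 25*x) = -4/(x + 5) - 4/(x - 5) - 5/x: now ∫(-5/x) dx + ∫(-4/(x - 5)) dx + ∫(-4/(x + 5)) dx.
Step 2. Evaluate the standard form [assuming x > 5]: now -4*log(x - 5) + ∫(-5/x) dx + ∫(-4/(x + 5)) dx.
Step 3. Evaluate the standard form [assuming x > 0]: now -5*log(x) - 4*log(x - 5) + ∫(-4/(x + 5)) dx.
Step 4. Evaluate the standard form [assuming x > -5]: now -5*log(x) - 4*log(x - 5) - 4*log(x + 5).
Answer: -5*log(x) - 4*log(x - 5) - 4*log(x + 5).


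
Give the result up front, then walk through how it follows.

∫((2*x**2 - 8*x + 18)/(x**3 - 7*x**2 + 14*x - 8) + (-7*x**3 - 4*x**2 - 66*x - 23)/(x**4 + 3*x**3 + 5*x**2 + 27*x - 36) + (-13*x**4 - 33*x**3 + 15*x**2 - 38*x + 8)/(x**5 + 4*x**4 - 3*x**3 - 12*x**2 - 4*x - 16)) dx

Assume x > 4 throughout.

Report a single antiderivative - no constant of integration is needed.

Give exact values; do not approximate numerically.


The answer is 3*log(x - 4) - 9*log(x - 2) + 2*log(x - 1) - 5*log(x + 2) - 9*log(x + 4) - atan(x/3)/3 + atan(x).
Step 1. Rewrite: now ∫((2*x**2 - 8*x + 18)/(x**3 - 7*x**2 + 14*x - 8)) dx + ∫((-7*x**3 - 4*x**2 - 66*x - 23)/(x**4 + 3*x**3 + 5*x**2 + 27*x - 36)) dx + ∫((-13*x**4 - 33*x**3 + 15*x**2 - 38*x + 8)/(x**5 + 4*x**4 - 3*x**3 - 12*x**2 - 4*x - 16)) dx.
Step 2. Decompose ∫((-7*x**3 - 4*x**2 - 66*x - 23)/(x**4 + 3*x**3 + 5*x**2 + 27*x - 36)) dx by partial fractions, (-7*x**3 - 4*x**2 - 66*x - 23)/(x**4 + 3*x**3 + 5*x**2 + 27*x - 36) = -1/(x**2 + 9) - 5/(x + 4) - 2/(x - 1): now ∫((2*x**2 - 8*x + 18)/(x**3 - 7*x**2 + 14*x - 8)) dx + ∫((-13*x**4 - 33*x**3 + 15*x**2 - 38*x + 8)/(x**5 + 4*x**4 - 3*x**3 - 12*x**2 - 4*x - 16)) dx + ∫(-2/(x - 1)) dx + ∫(-5/(x + 4)) dx + ∫(-1/(x**2 + 9)) dx.
Step 3. Evaluate the standard form [assuming x > 1]: now -2*log(x - 1) + ∫((2*x**2 - 8*x + 18)/(x**3 - 7*x**2 + 14*x - 8)) dx + ∫((-13*x**4 - 33*x**3 + 15*x**2 - 38*x + 8)/(x**5 + 4*x**4 - 3*x**3 - 12*x**2 - 4*x - 16)) dx + ∫(-5/(x + 4)) dx + ∫(-1/(x**2 + 9)) dx.
Step 4. Evaluate the standard form [assuming x > -4]: now -2*log(x - 1) - 5*log(x + 4) + ∫((2*x**2 - 8*x + 18)/(x**3 - 7*x**2 + 14*x - 8)) dx + ∫((-13*x**4 - 33*x**3 + 15*x**2 - 38*x + 8)/(x**5 + 4*x**4 - 3*x**3 - 12*x**2 - 4*x - 16)) dx + ∫(-1/(x**2 + 9)) dx.
Step 5. Evaluate the standard form: now -2*log(x - 1) - 5*log(x + 4) - atan(x/3)/3 + ∫((2*x**2 - 8*x + 18)/(x**3 - 7*x**2 + 14*x - 8)) dx + ∫((-13*x**4 - 33*x**3 + 15*x**2 - 38*x + 8)/(x**5 + 4*x**4 - 3*x**3 - 12*x**2 - 4*x - 16)) dx.
Step 6. Decompose ∫((-13*x**4 - 33*x**3 + 15*x**2 - 38*x + 8)/(x**5 + 4*x**4 - 3*x**3 - 12*x**2 - 4*x - 16)) dx by partial fractions, (-13*x**4 - 33*x**3 + 15*x**2 - 38*x + 8)/(x**5 + 4*x**4 - 3*x**3 - 12*x**2 - 4*x - 16) = 1/(x**2 + 1) - 4/(x + 4) - 5/(x + 2) - 4/(x - 2): now -2*log(x - 1) - 5*log(x + 4) - atan(x/3)/3 + ∫((2*x**2 - 8*x + 18)/(x**3 - 7*x**2 + 14*x - 8)) dx + ∫(-4/(x - 2)) dx + ∫(-5/(x + 2)) dx + ∫(-4/(x + 4)) dx + ∫(1/(x**2 + 1)) dx.
Step 7. Evaluate the standard form [assuming x > -4]: now -2*log(x - 1) - 9*log(x + 4) - atan(x/3)/3 + ∫((2*x**2 - 8*x + 18)/(x**3 - 7*x**2 + 14*x - 8)) dx + ∫(-4/(x - 2)) dx + ∫(-5/(x + 2)) dx + ∫(1/(x**2 + 1)) dx.
Step 8. Evaluate the standard form [assuming x > 2]: now -4*log(x - 2) - 2*log(x - 1) - 9*log(x + 4) - atan(x/3)/3 + ∫((2*x**2 - 8*x + 18)/(x**3 - 7*x**2 + 14*x - 8)) dx + ∫(-5/(x + 2)) dx + ∫(1/(x**2 + 1)) dx.
Step 9. Evaluate the standard form [assuming x > -2]: now -4*log(x - 2) - 2*log(x - 1) - 5*log(x + 2) - 9*log(x + 4) - atan(x/3)/3 + ∫((2*x**2 - 8*x + 18)/(x**3 - 7*x**2 + 14*x - 8)) dx + ∫(1/(x**2 + 1)) dx.
Step 10. Evaluate the standard form: now -4*log(x - 2) - 2*log(x - 1) - 5*log(x + 2) - 9*log(x + 4) - atan(x/3)/3 + atan(x) + ∫((2*x**2 - 8*x + 18)/(x**3 - 7*x**2 + 14*x - 8)) dx.
Step 11. Decompose ∫((2*x**2 - 8*x + 18)/(x**3 - 7*x**2 + 14*x - 8)) dx by partial fractions, (2*x**2 - 8*x + 18)/(x**3 - 7*x**2 + 14*x - 8) = 4/(x - 1) - 5/(x - 2) + 3/(x - 4): now -4*log(x - 2) - 2*log(x - 1) - 5*log(x + 2) - 9*log(x + 4) - atan(x/3)/3 + atan(x) + ∫(3/(x - 4)) dx + ∫(-5/(x - 2)) dx + ∫(4/(x - 1)) dx.
Step 12. Evaluate the standard form [assuming x > 2]: now -9*log(x - 2) - 2*log(x - 1) - 5*log(x + 2) - 9*log(x + 4) - atan(x/3)/3 + atan(x) + ∫(3/(x - 4)) dx + ∫(4/(x - 1)) dx.
Step 13. Evaluate the standard form [assuming x > 1]: now -9*log(x - 2) + 2*log(x - 1) - 5*log(x + 2) - 9*log(x + 4) - atan(x/3)/3 + atan(x) + ∫(3/(x - 4)) dx.
Step 14. Evaluate the standard form [assuming x > 4]: now 3*log(x - 4) - 9*log(x - 2) + 2*log(x - 1) - 5*log(x + 2) - 9*log(x + 4) - atan(x/3)/3 + atan(x).
Answer: 3*log(x - 4) - 9*log(x - 2) + 2*log(x - 1) - 5*log(x + 2) - 9*log(x + 4) - atan(x/3)/3 + atan(x).


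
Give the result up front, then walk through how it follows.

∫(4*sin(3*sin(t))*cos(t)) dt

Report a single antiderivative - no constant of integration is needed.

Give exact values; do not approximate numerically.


The answer is -4*cos(3*sin(t))/3.
Step 1. Substitute u = sin(t), turning ∫(4*sin(3*sin(t))*cos(t)) dt into ∫(4*sin(3*u)) du: now ∫(4*sin(3*u)) du.
Step 2. Evaluate the standard form: now -4*cos(3*u)/3.
Step 3. Substitute back u = sin(t): now -4*cos(3*sin(t))/3.
Answer: -4*cos(3*sin(t))/3.


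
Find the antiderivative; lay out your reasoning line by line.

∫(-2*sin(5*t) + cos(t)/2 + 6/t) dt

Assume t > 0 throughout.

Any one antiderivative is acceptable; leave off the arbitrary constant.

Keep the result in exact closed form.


Step 1. Rewrite: now ∫(6/t) dt + ∫(-2*sin(5*t)) dt + ∫(cos(t)/2) dt.
Step 2. Evaluate the standard form: now sin(t)/2 + ∫(6/t) dt + ∫(-2*sin(5*t)) dt.
Step 3. Evaluate the standard form: now sin(t)/2 + 2*cos(5*t)/5 + ∫(6/t) dt.
Step 4. Evaluate the standard form [assuming t > 0]: now 6*log(t) + sin(t)/2 + 2*cos(5*t)/5.
Answer: 6*log(t) + sin(t)/2 + 2*cos(5*t)/5.


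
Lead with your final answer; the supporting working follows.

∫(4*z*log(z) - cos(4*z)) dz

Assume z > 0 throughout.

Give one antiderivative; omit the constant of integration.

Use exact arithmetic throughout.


The answer is 2*z**2*log(z) - z**2 - sin(4*z)/4.
Step 1. Rewrite: now ∫(4*z*log(z)) dz + ∫(-cos(4*z)) dz.
Step 2. Integrate ∫(4*z*log(z)) dz by parts with u = log(z), dv = (4*z) dz, so v = 2*z**2 [assuming z > 0]: now 2*z**2*log(z) + ∫(-2*z) dz + ∫(-cos(4*z)) dz.
Step 3. Evaluate the standard form: now 2*z**2*log(z) - z**2 + ∫(-cos(4*z)) dz.
Step 4. Evaluate the standard form: now 2*z**2*log(z) - z**2 - sin(4*z)/4.
Answer: 2*z**2*log(z) - z**2 - sin(4*z)/4.


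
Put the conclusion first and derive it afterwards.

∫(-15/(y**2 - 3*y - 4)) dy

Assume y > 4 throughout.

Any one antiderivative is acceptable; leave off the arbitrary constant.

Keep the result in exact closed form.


The answer is -3*log(y - 4) + 3*log(y + 1).
Step 1. Decompose ∫(-15/(y**2 - 3*y - 4)) dy by partial fractions, -15/(y**2 - 3*y - 4) = 3/(y + 1) - 3/(y - 4): now ∫(-3/(y - 4)) dy + ∫(3/(y + 1)) dy.
Step 2. Evaluate the standard form [assuming y > 4]: now -3*log(y - 4) + ∫(3/(y + 1)) dy.
Step 3. Evaluate the standard form [assuming y > -1]: now -3*log(y - 4) + 3*log(y + 1).
Answer: -3*log(y - 4) + 3*log(y + 1).


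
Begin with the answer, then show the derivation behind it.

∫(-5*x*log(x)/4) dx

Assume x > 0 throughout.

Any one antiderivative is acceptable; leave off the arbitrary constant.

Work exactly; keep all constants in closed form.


The answer is -5*x**2*log(x)/8 + 5*x**2/16.
Step 1. Integrate ∫(-5*x*log(x)/4) dx by parts with u = log(x), dv = (-5*x/4) dx, so v = -5*x**2/8 [assuming x > 0]: now -5*x**2*log(x)/8 + ∫(5*x/8) dx.
Step 2. Evaluate the standard form: now -5*x**2*log(x)/8 + 5*x**2/16.
Answer: -5*x**2*log(x)/8 + 5*x**2/16.


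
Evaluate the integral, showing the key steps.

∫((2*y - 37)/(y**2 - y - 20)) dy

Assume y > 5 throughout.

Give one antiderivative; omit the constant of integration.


Step 1. Decompose ∫((2*y - 37)/(y**2 - y - 20)) dy by partial fractions, (2*y - 37)/(y**2 - y - 20) = 5/(y + 4) - 3/(y - 5): now ∫(-3/(y - 5)) dy + ∫(5/(y + 4)) dy.
Step 2. Evaluate the standard form [assuming y > -4]: now 5*log(y + 4) + ∫(-3/(y - 5)) dy.
Step 3. Evaluate the standard form [assuming y > 5]: now -3*log(y - 5) + 5*log(y + 4).
Answer: -3*log(y - 5) + 5*log(y + 4).


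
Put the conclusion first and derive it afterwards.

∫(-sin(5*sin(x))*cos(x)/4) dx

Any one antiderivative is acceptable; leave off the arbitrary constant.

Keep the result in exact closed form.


The answer is cos(5*sin(x))/20.
Step 1. Substitute u = sin(x), turning ∫(-sin(5*sin(x))*cos(x)/4) dx into ∫(-sin(5*u)/4) du: now ∫(-sin(5*u)/4) du.
Step 2. Evaluate the standard form: now cos(5*u)/20.
Step 3. Substitute back u = sin(x): now cos(5*sin(x))/20.
Answer: cos(5*sin(x))/20.


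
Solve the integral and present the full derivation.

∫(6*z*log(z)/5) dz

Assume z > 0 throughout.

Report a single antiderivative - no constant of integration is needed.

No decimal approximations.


Step 1. Integrate ∫(6*z*log(z)/5) dz by parts with u = log(z), dv = (6*z/5) dz, so v = 3*z**2/5 [assuming z > 0]: now 3*z**2*log(z)/5 + ∫(-3*z/5) dz.
Step 2. Evaluate the standard form: now 3*z**2*log(z)/5 - 3*z**2/10.
Answer: 3*z**2*log(z)/5 - 3*z**2/10.


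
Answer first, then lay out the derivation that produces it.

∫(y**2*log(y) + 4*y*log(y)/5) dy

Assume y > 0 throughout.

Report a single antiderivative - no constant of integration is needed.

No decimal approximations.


The answer is y**3*log(y)/3 - y**3/9 + 2*y**2*log(y)/5 - y**2/5.
Step 1. Rewrite: now ∫(4*y*log(y)/5) dy + ∫(y**2*log(y)) dy.
Step 2. Integrate ∫(4*y*log(y)/5) dy by parts with u = log(y), dv = (4*y/5) dy, so v = 2*y**2/5 [assuming y > 0]: now 2*y**2*log(y)/5 + ∫(-2*y/5) dy + ∫(y**2*log(y)) dy.
Step 3. Evaluate the standard form: now 2*y**2*log(y)/5 - y**2/5 + ∫(y**2*log(y)) dy.
Step 4. Integrate ∫(y**2*log(y)) dy by parts with u = log(y), dv = (y**2) dy, so v = y**3/3 [assuming y > 0]: now y**3*log(y)/3 + 2*y**2*log(y)/5 - y**2/5 + ∫(-y**2/3) dy.
Step 5. Evaluate the standard form: now y**3*log(y)/3 - y**3/9 + 2*y**2*log(y)/5 - y**2/5.
Answer: y**3*log(y)/3 - y**3/9 + 2*y**2*log(y)/5 - y**2/5.


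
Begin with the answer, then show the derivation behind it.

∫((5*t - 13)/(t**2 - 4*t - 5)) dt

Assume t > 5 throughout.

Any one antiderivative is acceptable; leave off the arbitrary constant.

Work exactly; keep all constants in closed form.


The answer is 2*log(t - 5) + 3*log(t + 1).
Step 1. Decompose ∫((5*t - 13)/(t**2 - 4*t - 5)) dt by partial fractions, (5*t - 13)/(t**2 - 4*t - 5) = 3/(t + 1) + 2/(t - 5): now ∫(2/(t - 5)) dt + ∫(3/(t + 1)) dt.
Step 2. Evaluate the standard form [assuming t > -1]: now 3*log(t + 1) + ∫(2/(t - 5)) dt.
Step 3. Evaluate the standard form [assuming t > 5]: now 2*log(t - 5) + 3*log(t + 1).
Answer: 2*log(t - 5) + 3*log(t + 1).


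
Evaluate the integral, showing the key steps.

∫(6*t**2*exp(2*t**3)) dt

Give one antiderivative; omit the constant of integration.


Step 1. Substitute u = t**3, turning ∫(6*t**2*exp(2*t**3)) dt into ∫(2*exp(2*u)) du: now ∫(2*exp(2*u)) du.
Step 2. Evaluate the standard form: now exp(2*u).
Step 3. Substitute back u = t**3: now exp(2*t**3).
Answer: exp(2*t**3).


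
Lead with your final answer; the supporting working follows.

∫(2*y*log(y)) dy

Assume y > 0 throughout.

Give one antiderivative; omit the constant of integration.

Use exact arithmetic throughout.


The answer is y**2*log(y) - y**2/2.
Step 1. Integrate ∫(2*y*log(y)) dy by parts with u = log(y), dv = (2*y) dy, so v = y**2 [assuming y > 0]: now y**2*log(y) + ∫(-y) dy.
Step 2. Evaluate the standard form: now y**2*log(y) - y**2/2.
Answer: y**2*log(y) - y**2/2.


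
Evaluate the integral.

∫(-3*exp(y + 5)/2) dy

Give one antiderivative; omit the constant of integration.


Answer: -3*exp(y + 5)/2.


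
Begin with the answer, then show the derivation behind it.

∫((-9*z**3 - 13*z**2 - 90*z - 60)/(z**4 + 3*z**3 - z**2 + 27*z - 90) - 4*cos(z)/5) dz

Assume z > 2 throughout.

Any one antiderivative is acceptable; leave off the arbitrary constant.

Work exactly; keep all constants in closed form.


The answer is -4*log(z - 2) - 5*log(z + 5) - 4*sin(z)/5 - atan(z/3).
Step 1. Rewrite: now ∫((-9*z**3 - 13*z**2 - 90*z - 60)/(z**4 + 3*z**3 - z**2 + 27*z - 90)) dz + ∫(-4*cos(z)/5) dz.
Step 2. Decompose ∫((-9*z**3 - 13*z**2 - 90*z - 60)/(z**4 + 3*z**3 - z**2 + 27*z - 90)) dz by partial fractions, (-9*z**3 - 13*z**2 - 90*z - 60)/(z**4 + 3*z**3 - z**2 + 27*z - 90) = -3/(z**2 + 9) - 5/(z + 5) - 4/(z - 2): now ∫(-4/(z - 2)) dz + ∫(-5/(z + 5)) dz + ∫(-3/(z**2 + 9)) dz + ∫(-4*cos(z)/5) dz.
Step 3. Evaluate the standard form [assuming z > -5]: now -5*log(z + 5) + ∫(-4/(z - 2)) dz + ∫(-3/(z**2 + 9)) dz + ∫(-4*cos(z)/5) dz.
Step 4. Evaluate the standard form [assuming z > 2]: now -4*log(z - 2) - 5*log(z + 5) + ∫(-3/(z**2 + 9)) dz + ∫(-4*cos(z)/5) dz.
Step 5. Evaluate the standard form: now -4*log(z - 2) - 5*log(z + 5) - atan(z/3) + ∫(-4*cos(z)/5) dz.
Step 6. Evaluate the standard form: now -4*log(z - 2) - 5*log(z + 5) - 4*sin(z)/5 - atan(z/3).
Answer: -4*log(z - 2) - 5*log(z + 5) - 4*sin(z)/5 - atan(z/3).


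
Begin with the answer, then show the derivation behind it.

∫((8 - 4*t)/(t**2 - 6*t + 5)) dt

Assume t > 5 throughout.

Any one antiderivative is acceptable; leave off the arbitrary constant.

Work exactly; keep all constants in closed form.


The answer is -3*log(t - 5) - log(t - 1).
Step 1. Decompose ∫((8 - 4*t)/(t**2 - 6*t + 5)) dt by partial fractions, (8 - 4*t)/(t**2 - 6*t + 5) = -1/(t - 1) - 3/(t - 5): now ∫(-3/(t - 5)) dt + ∫(-1/(t - 1)) dt.
Step 2. Evaluate the standard form [assuming t > 1]: now -log(t - 1) + ∫(-3/(t - 5)) dt.
Step 3. Evaluate the standard form [assuming t > 5]: now -3*log(t - 5) - log(t - 1).
Answer: -3*log(t - 5) - log(t - 1).


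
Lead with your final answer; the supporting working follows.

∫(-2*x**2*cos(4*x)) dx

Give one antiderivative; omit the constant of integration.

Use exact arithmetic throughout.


The answer is -x**2*sin(4*x)/2 - x*cos(4*x)/4 + sin(4*x)/16.
Step 1. Integrate ∫(-2*x**2*cos(4*x)) dx by parts with u = x**2, dv = (-2*cos(4*x)) dx, so v = -sin(4*x)/2: now -x**2*sin(4*x)/2 + ∫(x*sin(4*x)) dx.
Step 2. Integrate ∫(x*sin(4*x)) dx by parts with u = x, dv = (sin(4*x)) dx, so v = -cos(4*x)/4: now -x**2*sin(4*x)/2 - x*cos(4*x)/4 + ∫(cos(4*x)/4) dx.
Step 3. Evaluate the standard form: now -x**2*sin(4*x)/2 - x*cos(4*x)/4 + sin(4*x)/16.
Answer: -x**2*sin(4*x)/2 - x*cos(4*x)/4 + sin(4*x)/16.


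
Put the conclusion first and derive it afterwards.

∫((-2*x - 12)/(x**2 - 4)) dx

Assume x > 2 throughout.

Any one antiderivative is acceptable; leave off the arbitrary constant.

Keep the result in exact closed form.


The answer is -4*log(x - 2) + 2*log(x + 2).
Step 1. Decompose ∫((-2*x - 12)/(x**2 - 4)) dx by partial fractions, (-2*x - 12)/(x**2 - 4) = 2/(x + 2) - 4/(x - 2): now ∫(-4/(x - 2)) dx + ∫(2/(x + 2)) dx.
Step 2. Evaluate the standard form [assuming x > -2]: now 2*log(x + 2) + ∫(-4/(x - 2)) dx.
Step 3. Evaluate the standard form [assuming x > 2]: now -4*log(x - 2) + 2*log(x + 2).
Answer: -4*log(x - 2) + 2*log(x + 2).


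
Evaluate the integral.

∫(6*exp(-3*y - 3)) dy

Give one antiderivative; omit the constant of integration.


Answer: -2*exp(-3*y - 3).


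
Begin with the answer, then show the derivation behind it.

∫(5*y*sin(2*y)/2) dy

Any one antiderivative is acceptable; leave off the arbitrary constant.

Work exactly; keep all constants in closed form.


The answer is -5*y*cos(2*y)/4 + 5*sin(2*y)/8.
Step 1. Integrate ∫(5*y*sin(2*y)/2) dy by parts with u = y, dv = (5*sin(2*y)/2) dy, so v = -5*cos(2*y)/4: now -5*y*cos(2*y)/4 + ∫(5*cos(2*y)/4) dy.
Step 2. Evaluate the standard form: now -5*y*cos(2*y)/4 + 5*sin(2*y)/8.
Answer: -5*y*cos(2*y)/4 + 5*sin(2*y)/8.


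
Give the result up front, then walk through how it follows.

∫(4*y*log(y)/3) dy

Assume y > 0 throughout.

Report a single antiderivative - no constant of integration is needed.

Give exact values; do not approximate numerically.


The answer is 2*y**2*log(y)/3 - y**2/3.
Step 1. Integrate ∫(4*y*log(y)/3) dy by parts with u = log(y), dv = (4*y/3) dy, so v = 2*y**2/3 [assuming y > 0]: now 2*y**2*log(y)/3 + ∫(-2*y/3) dy.
Step 2. Evaluate the standard form: now 2*y**2*log(y)/3 - y**2/3.
Answer: 2*y**2*log(y)/3 - y**2/3.


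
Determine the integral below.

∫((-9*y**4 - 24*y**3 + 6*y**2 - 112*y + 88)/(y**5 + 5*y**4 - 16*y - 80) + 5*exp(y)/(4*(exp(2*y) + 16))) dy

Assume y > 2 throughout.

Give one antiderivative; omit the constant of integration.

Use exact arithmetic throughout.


Answer: -2*log(y - 2) - 4*log(y + 2) - 3*log(y + 5) + atan(y/2) + 5*atan(exp(y)/4)/16.


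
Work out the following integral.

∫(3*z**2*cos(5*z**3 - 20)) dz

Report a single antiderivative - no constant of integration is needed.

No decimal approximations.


Answer: sin(5*z**3 - 20)/5.


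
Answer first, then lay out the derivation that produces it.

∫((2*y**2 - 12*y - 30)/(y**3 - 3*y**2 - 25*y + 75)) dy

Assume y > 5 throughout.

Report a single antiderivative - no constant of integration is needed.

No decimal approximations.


The answer is -2*log(y - 5) + 3*log(y - 3) + log(y + 5).
Step 1. Decompose ∫((2*y**2 - 12*y - 30)/(y**3 - 3*y**2 - 25*y + 75)) dy by partial fractions, (2*y**2 - 12*y - 30)/(y**3 - 3*y**2 - 25*y + 75) = 1/(y + 5) + 3/(y - 3) - 2/(y - 5): now ∫(-2/(y - 5)) dy + ∫(3/(y - 3)) dy + ∫(1/(y + 5)) dy.
Step 2. Evaluate the standard form [assuming y > 5]: now -2*log(y - 5) + ∫(3/(y - 3)) dy + ∫(1/(y + 5)) dy.
Step 3. Evaluate the standard form [assuming y > -5]: now -2*log(y - 5) + log(y + 5) + ∫(3/(y - 3)) dy.
Step 4. Evaluate the standard form [assuming y > 3]: now -2*log(y - 5) + 3*log(y - 3) + log(y + 5).
Answer: -2*log(y - 5) + 3*log(y - 3) + log(y + 5).


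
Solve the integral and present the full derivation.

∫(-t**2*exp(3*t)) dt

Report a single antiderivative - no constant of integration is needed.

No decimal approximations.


Step 1. Integrate ∫(-t**2*exp(3*t)) dt by parts with u = t**2, dv = (-exp(3*t)) dt, so v = -exp(3*t)/3: now -t**2*exp(3*t)/3 + ∫(2*t*exp(3*t)/3) dt.
Step 2. Integrate ∫(2*t*exp(3*t)/3) dt by parts with u = t, dv = (2*exp(3*t)/3) dt, so v = 2*exp(3*t)/9: now -t**2*exp(3*t)/3 + 2*t*exp(3*t)/9 + ∫(-2*exp(3*t)/9) dt.
Step 3. Evaluate the standard form: now -t**2*exp(3*t)/3 + 2*t*exp(3*t)/9 - 2*exp(3*t)/27.
Answer: -t**2*exp(3*t)/3 + 2*t*exp(3*t)/9 - 2*exp(3*t)/27.


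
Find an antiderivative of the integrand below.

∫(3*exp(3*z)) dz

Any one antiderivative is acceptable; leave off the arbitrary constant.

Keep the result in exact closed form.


Answer: exp(3*z).


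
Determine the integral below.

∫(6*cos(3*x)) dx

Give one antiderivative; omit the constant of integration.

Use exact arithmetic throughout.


Answer: 2*sin(3*x).


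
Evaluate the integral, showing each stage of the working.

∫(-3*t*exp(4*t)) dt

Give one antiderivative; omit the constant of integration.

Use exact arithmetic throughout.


Step 1. Integrate ∫(-3*t*exp(4*t)) dt by parts with u = t, dv = (-3*exp(4*t)) dt, so v = -3*exp(4*t)/4: now -3*t*exp(4*t)/4 + ∫(3*exp(4*t)/4) dt.
Step 2. Evaluate the standard form: now -3*t*exp(4*t)/4 + 3*exp(4*t)/16.
Answer: -3*t*exp(4*t)/4 + 3*exp(4*t)/16.


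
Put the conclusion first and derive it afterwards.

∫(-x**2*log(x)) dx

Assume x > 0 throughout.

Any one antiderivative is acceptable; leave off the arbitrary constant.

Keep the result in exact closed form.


The answer is -x**3*log(x)/3 + x**3/9.
Step 1. Integrate ∫(-x**2*log(x)) dx by parts with u = log(x), dv = (-x**2) dx, so v = -x**3/3 [assuming x > 0]: now -x**3*log(x)/3 + ∫(x**2/3) dx.
Step 2. Evaluate the standard form: now -x**3*log(x)/3 + x**3/9.
Answer: -x**3*log(x)/3 + x**3/9.


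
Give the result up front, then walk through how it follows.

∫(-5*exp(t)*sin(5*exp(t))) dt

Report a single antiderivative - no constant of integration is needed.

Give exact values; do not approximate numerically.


The answer is cos(5*exp(t)).
Step 1. Substitute u = exp(t), turning ∫(-5*exp(t)*sin(5*exp(t))) dt into ∫(-5*sin(5*u)) du: now ∫(-5*sin(5*u)) du.
Step 2. Evaluate the standard form: now cos(5*u).
Step 3. Substitute back u = exp(t): now cos(5*exp(t)).
Answer: cos(5*exp(t)).


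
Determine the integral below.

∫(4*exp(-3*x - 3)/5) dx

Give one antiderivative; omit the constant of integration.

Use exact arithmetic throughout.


Answer: -4*exp(-3*x - 3)/15.


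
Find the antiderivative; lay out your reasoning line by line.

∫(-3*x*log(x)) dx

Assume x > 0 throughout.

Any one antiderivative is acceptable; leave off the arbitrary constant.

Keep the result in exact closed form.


Step 1. Integrate ∫(-3*x*log(x)) dx by parts with u = log(x), dv = (-3*x) dx, so v = -3*x**2/2 [assuming x > 0]: now -3*x**2*log(x)/2 + ∫(3*x/2) dx.
Step 2. Evaluate the standard form: now -3*x**2*log(x)/2 + 3*x**2/4.
Answer: -3*x**2*log(x)/2 + 3*x**2/4.


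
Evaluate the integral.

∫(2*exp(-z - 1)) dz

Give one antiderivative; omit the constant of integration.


Answer: -2*exp(-z - 1).


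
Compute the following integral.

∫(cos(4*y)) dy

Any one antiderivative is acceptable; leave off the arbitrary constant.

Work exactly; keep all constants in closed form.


Answer: sin(4*y)/4.


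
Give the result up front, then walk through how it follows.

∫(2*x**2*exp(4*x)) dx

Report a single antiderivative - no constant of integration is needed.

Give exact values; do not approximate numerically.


The answer is x**2*exp(4*x)/2 - x*exp(4*x)/4 + exp(4*x)/16.
Step 1. Integrate ∫(2*x**2*exp(4*x)) dx by parts with u = x**2, dv = (2*exp(4*x)) dx, so v = exp(4*x)/2: now x**2*exp(4*x)/2 + ∫(-x*exp(4*x)) dx.
Step 2. Integrate ∫(-x*exp(4*x)) dx by parts with u = x, dv = (-exp(4*x)) dx, so v = -exp(4*x)/4: now x**2*exp(4*x)/2 - x*exp(4*x)/4 + ∫(exp(4*x)/4) dx.
Step 3. Evaluate the standard form: now x**2*exp(4*x)/2 - x*exp(4*x)/4 + exp(4*x)/16.
Answer: x**2*exp(4*x)/2 - x*exp(4*x)/4 + exp(4*x)/16.


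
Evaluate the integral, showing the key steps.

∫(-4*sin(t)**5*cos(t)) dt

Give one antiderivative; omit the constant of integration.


Step 1. Substitute u = sin(t), turning ∫(-4*sin(t)**5*cos(t)) dt into ∫(-4*u**5) du: now ∫(-4*u**5) du.
Step 2. Evaluate the standard form: now -2*u**6/3.
Step 3. Substitute back u = sin(t): now -2*sin(t)**6/3.
Answer: -2*sin(t)**6/3.


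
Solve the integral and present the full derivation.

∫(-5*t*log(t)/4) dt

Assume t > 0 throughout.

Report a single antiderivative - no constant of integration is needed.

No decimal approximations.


Step 1. Integrate ∫(-5*t*log(t)/4) dt by parts with u = log(t), dv = (-5*t/4) dt, so v = -5*t**2/8 [assuming t > 0]: now -5*t**2*log(t)/8 + ∫(5*t/8) dt.
Step 2. Evaluate the standard form: now -5*t**2*log(t)/8 + 5*t**2/16.
Answer: -5*t**2*log(t)/8 + 5*t**2/16.


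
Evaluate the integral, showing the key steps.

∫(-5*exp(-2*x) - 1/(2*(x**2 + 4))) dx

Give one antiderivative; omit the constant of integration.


Step 1. Rewrite: now ∫(-1/(2*(x**2 + 4))) dx + ∫(-5*exp(-2*x)) dx.
Step 2. Evaluate the standard form: now ∫(-1/(2*(x**2 + 4))) dx + 5*exp(-2*x)/2.
Step 3. Evaluate the standard form: now -atan(x/2)/4 + 5*exp(-2*x)/2.
Answer: -atan(x/2)/4 + 5*exp(-2*x)/2.


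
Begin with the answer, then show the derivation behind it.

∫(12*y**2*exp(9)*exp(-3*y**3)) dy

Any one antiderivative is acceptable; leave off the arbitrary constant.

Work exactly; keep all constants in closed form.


The answer is -4*exp(9 - 3*y**3)/3.
Step 1. Substitute u = y**3 - 3, turning ∫(12*y**2*exp(9)*exp(-3*y**3)) dy into ∫(4*exp(-3*u)) du: now ∫(4*exp(-3*u)) du.
Step 2. Evaluate the standard form: now -4*exp(-3*u)/3.
Step 3. Substitute back u = y**3 - 3: now -4*exp(9 - 3*y**3)/3.
Answer: -4*exp(9 - 3*y**3)/3.


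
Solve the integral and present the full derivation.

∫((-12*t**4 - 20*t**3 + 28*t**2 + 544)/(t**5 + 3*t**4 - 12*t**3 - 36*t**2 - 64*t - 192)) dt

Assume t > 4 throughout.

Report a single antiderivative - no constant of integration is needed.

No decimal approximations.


Step 1. Decompose ∫((-12*t**4 - 20*t**3 + 28*t**2 + 544)/(t**5 + 3*t**4 - 12*t**3 - 36*t**2 - 64*t - 192)) dt by partial fractions, (-12*t**4 - 20*t**3 + 28*t**2 + 544)/(t**5 + 3*t**4 - 12*t**3 - 36*t**2 - 64*t - 192) = -4/(t**2 + 4) - 5/(t + 4) - 4/(t + 3) - 3/(t - 4): now ∫(-3/(t - 4)) dt + ∫(-4/(t + 3)) dt + ∫(-5/(t + 4)) dt + ∫(-4/(t**2 + 4)) dt.
Step 2. Evaluate the standard form [assuming t > -3]: now -4*log(t + 3) + ∫(-3/(t - 4)) dt + ∫(-5/(t + 4)) dt + ∫(-4/(t**2 + 4)) dt.
Step 3. Evaluate the standard form [assuming t > -4]: now -4*log(t + 3) - 5*log(t + 4) + ∫(-3/(t - 4)) dt + ∫(-4/(t**2 + 4)) dt.
Step 4. Evaluate the standard form [assuming t > 4]: now -3*log(t - 4) - 4*log(t + 3) - 5*log(t + 4) + ∫(-4/(t**2 + 4)) dt.
Step 5. Evaluate the standard form: now -3*log(t - 4) - 4*log(t + 3) - 5*log(t + 4) - 2*atan(t/2).
Answer: -3*log(t - 4) - 4*log(t + 3) - 5*log(t + 4) - 2*atan(t/2).


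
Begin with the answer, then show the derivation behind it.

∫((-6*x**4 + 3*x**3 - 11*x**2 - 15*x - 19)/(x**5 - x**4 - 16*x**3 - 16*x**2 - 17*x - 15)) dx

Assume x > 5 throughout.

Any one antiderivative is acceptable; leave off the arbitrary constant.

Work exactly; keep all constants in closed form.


The answer is -3*log(x - 5) + log(x + 1) - 4*log(x + 3) + atan(x).
Step 1. Decompose ∫((-6*x**4 + 3*x**3 - 11*x**2 - 15*x - 19)/(x**5 - x**4 - 16*x**3 - 16*x**2 - 17*x - 15)) dx by partial fractions, (-6*x**4 + 3*x**3 - 11*x**2 - 15*x - 19)/(x**5 - x**4 - 16*x**3 - 16*x**2 - 17*x - 15) = 1/(x**2 + 1) - 4/(x + 3) + 1/(x + 1) - 3/(x - 5): now ∫(-3/(x - 5)) dx + ∫(1/(x + 1)) dx + ∫(-4/(x + 3)) dx + ∫(1/(x**2 + 1)) dx.
Step 2. Evaluate the standard form [assuming x > -3]: now -4*log(x + 3) + ∫(-3/(x - 5)) dx + ∫(1/(x + 1)) dx + ∫(1/(x**2 + 1)) dx.
Step 3. Evaluate the standard form [assuming x > 5]: now -3*log(x - 5) - 4*log(x + 3) + ∫(1/(x + 1)) dx + ∫(1/(x**2 + 1)) dx.
Step 4. Evaluate the standard form [assuming x > -1]: now -3*log(x - 5) + log(x + 1) - 4*log(x + 3) + ∫(1/(x**2 + 1)) dx.
Step 5. Evaluate the standard form: now -3*log(x - 5) + log(x + 1) - 4*log(x + 3) + atan(x).
Answer: -3*log(x - 5) + log(x + 1) - 4*log(x + 3) + atan(x).


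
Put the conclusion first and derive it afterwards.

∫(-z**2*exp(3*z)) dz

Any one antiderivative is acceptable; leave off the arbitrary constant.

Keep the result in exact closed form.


The answer is -z**2*exp(3*z)/3 + 2*z*exp(3*z)/9 - 2*exp(3*z)/27.
Step 1. Integrate ∫(-z**2*exp(3*z)) dz by parts with u = z**2, dv = (-exp(3*z)) dz, so v = -exp(3*z)/3: now -z**2*exp(3*z)/3 + ∫(2*z*exp(3*z)/3) dz.
Step 2. Integrate ∫(2*z*exp(3*z)/3) dz by parts with u = z, dv = (2*exp(3*z)/3) dz, so v = 2*exp(3*z)/9: now -z**2*exp(3*z)/3 + 2*z*exp(3*z)/9 + ∫(-2*exp(3*z)/9) dz.
Step 3. Evaluate the standard form: now -z**2*exp(3*z)/3 + 2*z*exp(3*z)/9 - 2*exp(3*z)/27.
Answer: -z**2*exp(3*z)/3 + 2*z*exp(3*z)/9 - 2*exp(3*z)/27.


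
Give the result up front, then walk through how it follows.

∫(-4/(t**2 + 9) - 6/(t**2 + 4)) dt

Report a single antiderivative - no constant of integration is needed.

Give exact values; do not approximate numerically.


The answer is -4*atan(t/3)/3 - 3*atan(t/2).
Step 1. Rewrite: now ∫(-6/(t**2 + 4)) dt + ∫(-4/(t**2 + 9)) dt.
Step 2. Evaluate the standard form: now -3*atan(t/2) + ∫(-4/(t**2 + 9)) dt.
Step 3. Evaluate the standard form: now -4*atan(t/3)/3 - 3*atan(t/2).
Answer: -4*atan(t/3)/3 - 3*atan(t/2).


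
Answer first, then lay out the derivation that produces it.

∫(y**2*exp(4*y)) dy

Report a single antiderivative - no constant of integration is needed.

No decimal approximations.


The answer is y**2*exp(4*y)/4 - y*exp(4*y)/8 + exp(4*y)/32.
Step 1. Integrate ∫(y**2*exp(4*y)) dy by parts with u = y**2, dv = (exp(4*y)) dy, so v = exp(4*y)/4: now y**2*exp(4*y)/4 + ∫(-y*exp(4*y)/2) dy.
Step 2. Integrate ∫(-y*exp(4*y)/2) dy by parts with u = y, dv = (-exp(4*y)/2) dy, so v = -exp(4*y)/8: now y**2*exp(4*y)/4 - y*exp(4*y)/8 + ∫(exp(4*y)/8) dy.
Step 3. Evaluate the standard form: now y**2*exp(4*y)/4 - y*exp(4*y)/8 + exp(4*y)/32.
Answer: y**2*exp(4*y)/4 - y*exp(4*y)/8 + exp(4*y)/32.


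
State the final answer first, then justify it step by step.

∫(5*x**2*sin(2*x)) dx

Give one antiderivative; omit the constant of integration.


The answer is -5*x**2*cos(2*x)/2 + 5*x*sin(2*x)/2 + 5*cos(2*x)/4.
Step 1. Integrate ∫(5*x**2*sin(2*x)) dx by parts with u = x**2, dv = (5*sin(2*x)) dx, so v = -5*cos(2*x)/2: now -5*x**2*cos(2*x)/2 + ∫(5*x*cos(2*x)) dx.
Step 2. Integrate ∫(5*x*cos(2*x)) dx by parts with u = x, dv = (5*cos(2*x)) dx, so v = 5*sin(2*x)/2: now -5*x**2*cos(2*x)/2 + 5*x*sin(2*x)/2 + ∫(-5*sin(2*x)/2) dx.
Step 3. Evaluate the standard form: now -5*x**2*cos(2*x)/2 + 5*x*sin(2*x)/2 + 5*cos(2*x)/4.
Answer: -5*x**2*cos(2*x)/2 + 5*x*sin(2*x)/2 + 5*cos(2*x)/4.


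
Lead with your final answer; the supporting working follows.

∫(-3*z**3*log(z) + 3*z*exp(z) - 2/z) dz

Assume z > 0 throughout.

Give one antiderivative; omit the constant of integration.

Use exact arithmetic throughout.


The answer is -3*z**4*log(z)/4 + 3*z**4/16 + 3*z*exp(z) - 3*exp(z) - 2*log(z).
Step 1. Rewrite: now ∫(-2/z) dz + ∫(3*z*exp(z)) dz + ∫(-3*z**3*log(z)) dz.
Step 2. Integrate ∫(3*z*exp(z)) dz by parts with u = z, dv = (3*exp(z)) dz, so v = 3*exp(z): now 3*z*exp(z) + ∫(-2/z) dz + ∫(-3*z**3*log(z)) dz + ∫(-3*exp(z)) dz.
Step 3. Evaluate the standard form: now 3*z*exp(z) - 3*exp(z) + ∫(-2/z) dz + ∫(-3*z**3*log(z)) dz.
Step 4. Evaluate the standard form [assuming z > 0]: now 3*z*exp(z) - 3*exp(z) - 2*log(z) + ∫(-3*z**3*log(z)) dz.
Step 5. Integrate ∫(-3*z**3*log(z)) dz by parts with u = log(z), dv = (-3*z**3) dz, so v = -3*z**4/4 [assuming z > 0]: now -3*z**4*log(z)/4 + 3*z*exp(z) - 3*exp(z) - 2*log(z) + ∫(3*z**3/4) dz.
Step 6. Evaluate the standard form: now -3*z**4*log(z)/4 + 3*z**4/16 + 3*z*exp(z) - 3*exp(z) - 2*log(z).
Answer: -3*z**4*log(z)/4 + 3*z**4/16 + 3*z*exp(z) - 3*exp(z) - 2*log(z).


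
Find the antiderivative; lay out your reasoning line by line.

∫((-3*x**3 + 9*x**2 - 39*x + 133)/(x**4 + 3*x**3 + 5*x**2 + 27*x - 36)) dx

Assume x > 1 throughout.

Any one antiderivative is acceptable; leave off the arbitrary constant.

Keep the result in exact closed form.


Step 1. Decompose ∫((-3*x**3 + 9*x**2 - 39*x + 133)/(x**4 + 3*x**3 + 5*x**2 + 27*x - 36)) dx by partial fractions, (-3*x**3 + 9*x**2 - 39*x + 133)/(x**4 + 3*x**3 + 5*x**2 + 27*x - 36) = -4/(x**2 + 9) - 5/(x + 4) + 2/(x - 1): now ∫(2/(x - 1)) dx + ∫(-5/(x + 4)) dx + ∫(-4/(x**2 + 9)) dx.
Step 2. Evaluate the standard form [assuming x > 1]: now 2*log(x - 1) + ∫(-5/(x + 4)) dx + ∫(-4/(x**2 + 9)) dx.
Step 3. Evaluate the standard form [assuming x > -4]: now 2*log(x - 1) - 5*log(x + 4) + ∫(-4/(x**2 + 9)) dx.
Step 4. Evaluate the standard form: now 2*log(x - 1) - 5*log(x + 4) - 4*atan(x/3)/3.
Answer: 2*log(x - 1) - 5*log(x + 4) - 4*atan(x/3)/3.


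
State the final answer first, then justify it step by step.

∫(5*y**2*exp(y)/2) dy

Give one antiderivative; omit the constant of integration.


The answer is 5*y**2*exp(y)/2 - 5*y*exp(y) + 5*exp(y).
Step 1. Integrate ∫(5*y**2*exp(y)/2) dy by parts with u = y**2, dv = (5*exp(y)/2) dy, so v = 5*exp(y)/2: now 5*y**2*exp(y)/2 + ∫(-5*y*exp(y)) dy.
Step 2. Integrate ∫(-5*y*exp(y)) dy by parts with u = y, dv = (-5*exp(y)) dy, so v = -5*exp(y): now 5*y**2*exp(y)/2 - 5*y*exp(y) + ∫(5*exp(y)) dy.
Step 3. Evaluate the standard form: now 5*y**2*exp(y)/2 - 5*y*exp(y) + 5*exp(y).
Answer: 5*y**2*exp(y)/2 - 5*y*exp(y) + 5*exp(y).


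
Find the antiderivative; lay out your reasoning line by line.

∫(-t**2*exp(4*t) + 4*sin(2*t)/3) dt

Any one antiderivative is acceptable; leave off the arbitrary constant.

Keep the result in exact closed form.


Step 1. Rewrite: now ∫(-t**2*exp(4*t)) dt + ∫(4*sin(2*t)/3) dt.
Step 2. Evaluate the standard form: now -2*cos(2*t)/3 + ∫(-t**2*exp(4*t)) dt.
Step 3. Integrate ∫(-t**2*exp(4*t)) dt by parts with u = t**2, dv = (-exp(4*t)) dt, so v = -exp(4*t)/4: now -t**2*exp(4*t)/4 - 2*cos(2*t)/3 + ∫(t*exp(4*t)/2) dt.
Step 4. Integrate ∫(t*exp(4*t)/2) dt by parts with u = t, dv = (exp(4*t)/2) dt, so v = exp(4*t)/8: now -t**2*exp(4*t)/4 + t*exp(4*t)/8 - 2*cos(2*t)/3 + ∫(-exp(4*t)/8) dt.
Step 5. Evaluate the standard form: now -t**2*exp(4*t)/4 + t*exp(4*t)/8 - exp(4*t)/32 - 2*cos(2*t)/3.
Answer: -t**2*exp(4*t)/4 + t*exp(4*t)/8 - exp(4*t)/32 - 2*cos(2*t)/3.


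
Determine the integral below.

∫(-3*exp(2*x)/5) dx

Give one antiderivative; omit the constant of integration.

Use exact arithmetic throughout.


Answer: -3*exp(2*x)/10.


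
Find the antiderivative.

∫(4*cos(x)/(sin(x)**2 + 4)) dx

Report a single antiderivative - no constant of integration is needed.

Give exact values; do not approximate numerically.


Answer: 2*atan(sin(x)/2).


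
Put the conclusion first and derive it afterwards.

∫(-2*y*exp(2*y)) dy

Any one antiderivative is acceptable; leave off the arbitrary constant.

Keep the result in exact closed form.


The answer is -y*exp(2*y) + exp(2*y)/2.
Step 1. Integrate ∫(-2*y*exp(2*y)) dy by parts with u = y, dv = (-2*exp(2*y)) dy, so v = -exp(2*y): now -y*exp(2*y) + ∫(exp(2*y)) dy.
Step 2. Evaluate the standard form: now -y*exp(2*y) + exp(2*y)/2.
Answer: -y*exp(2*y) + exp(2*y)/2.


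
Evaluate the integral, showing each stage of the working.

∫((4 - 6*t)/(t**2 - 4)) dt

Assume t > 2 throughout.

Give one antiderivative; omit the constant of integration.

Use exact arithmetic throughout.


Step 1. Decompose ∫((4 - 6*t)/(t**2 - 4)) dt by partial fractions, (4 - 6*t)/(t**2 - 4) = -4/(t + 2) - 2/(t - 2): now ∫(-2/(t - 2)) dt + ∫(-4/(t + 2)) dt.
Step 2. Evaluate the standard form [assuming t > 2]: now -2*log(t - 2) + ∫(-4/(t + 2)) dt.
Step 3. Evaluate the standard form [assuming t > -2]: now -2*log(t - 2) - 4*log(t + 2).
Answer: -2*log(t - 2) - 4*log(t + 2).


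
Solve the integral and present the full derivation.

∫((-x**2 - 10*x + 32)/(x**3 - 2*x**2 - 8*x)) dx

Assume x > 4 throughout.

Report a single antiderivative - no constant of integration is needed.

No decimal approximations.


Step 1. Decompose ∫((-x**2 - 10*x + 32)/(x**3 - 2*x**2 - 8*x)) dx by partial fractions, (-x**2 - 10*x + 32)/(x**3 - 2*x**2 - 8*x) = 4/(x + 2) - 1/(x - 4) - 4/x: now ∫(-4/x) dx + ∫(-1/(x - 4)) dx + ∫(4/(x + 2)) dx.
Step 2. Evaluate the standard form [assuming x > -2]: now 4*log(x + 2) + ∫(-4/x) dx + ∫(-1/(x - 4)) dx.
Step 3. Evaluate the standard form [assuming x > 4]: now -log(x - 4) + 4*log(x + 2) + ∫(-4/x) dx.
Step 4. Evaluate the standard form [assuming x > 0]: now -4*log(x) - log(x - 4) + 4*log(x + 2).
Answer: -4*log(x) - log(x - 4) + 4*log(x + 2).


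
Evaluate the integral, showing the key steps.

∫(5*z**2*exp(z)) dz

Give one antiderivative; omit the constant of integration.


Step 1. Integrate ∫(5*z**2*exp(z)) dz by parts with u = z**2, dv = (5*exp(z)) dz, so v = 5*exp(z): now 5*z**2*exp(z) + ∫(-10*z*exp(z)) dz.
Step 2. Integrate ∫(-10*z*exp(z)) dz by parts with u = z, dv = (-10*exp(z)) dz, so v = -10*exp(z): now 5*z**2*exp(z) - 10*z*exp(z) + ∫(10*exp(z)) dz.
Step 3. Evaluate the standard form: now 5*z**2*exp(z) - 10*z*exp(z) + 10*exp(z).
Answer: 5*z**2*exp(z) - 10*z*exp(z) + 10*exp(z).


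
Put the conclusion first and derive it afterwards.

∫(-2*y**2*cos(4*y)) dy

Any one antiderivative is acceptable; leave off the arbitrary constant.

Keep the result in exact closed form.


The answer is -y**2*sin(4*y)/2 - y*cos(4*y)/4 + sin(4*y)/16.
Step 1. Integrate ∫(-2*y**2*cos(4*y)) dy by parts with u = y**2, dv = (-2*cos(4*y)) dy, so v = -sin(4*y)/2: now -y**2*sin(4*y)/2 + ∫(y*sin(4*y)) dy.
Step 2. Integrate ∫(y*sin(4*y)) dy by parts with u = y, dv = (sin(4*y)) dy, so v = -cos(4*y)/4: now -y**2*sin(4*y)/2 - y*cos(4*y)/4 + ∫(cos(4*y)/4) dy.
Step 3. Evaluate the standard form: now -y**2*sin(4*y)/2 - y*cos(4*y)/4 + sin(4*y)/16.
Answer: -y**2*sin(4*y)/2 - y*cos(4*y)/4 + sin(4*y)/16.


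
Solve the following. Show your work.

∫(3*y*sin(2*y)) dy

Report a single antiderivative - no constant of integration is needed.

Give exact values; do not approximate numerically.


Step 1. Integrate ∫(3*y*sin(2*y)) dy by parts with u = y, dv = (3*sin(2*y)) dy, so v = -3*cos(2*y)/2: now -3*y*cos(2*y)/2 + ∫(3*cos(2*y)/2) dy.
Step 2. Evaluate the standard form: now -3*y*cos(2*y)/2 + 3*sin(2*y)/4.
Answer: -3*y*cos(2*y)/2 + 3*sin(2*y)/4.


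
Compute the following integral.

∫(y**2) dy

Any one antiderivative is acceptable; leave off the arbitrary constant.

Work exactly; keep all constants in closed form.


Answer: y**3/3.


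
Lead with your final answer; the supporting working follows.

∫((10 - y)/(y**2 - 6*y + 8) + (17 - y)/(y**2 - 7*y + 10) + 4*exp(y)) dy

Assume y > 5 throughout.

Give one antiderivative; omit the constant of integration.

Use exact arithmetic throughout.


The answer is 4*exp(y) + 4*log(y - 5) + 3*log(y - 4) - 9*log(y - 2).
Step 1. Rewrite: now ∫((10 - y)/(y**2 - 6*y + 8)) dy + ∫((17 - y)/(y**2 - 7*y + 10)) dy + ∫(4*exp(y)) dy.
Step 2. Decompose ∫((17 - y)/(y**2 - 7*y + 10)) dy by partial fractions, (17 - y)/(y**2 - 7*y + 10) = -5/(y - 2) + 4/(y - 5): now ∫((10 - y)/(y**2 - 6*y + 8)) dy + ∫(4/(y - 5)) dy + ∫(-5/(y - 2)) dy + ∫(4*exp(y)) dy.
Step 3. Evaluate the standard form [assuming y > 5]: now 4*log(y - 5) + ∫((10 - y)/(y**2 - 6*y + 8)) dy + ∫(-5/(y - 2)) dy + ∫(4*exp(y)) dy.
Step 4. Evaluate the standard form [assuming y > 2]: now 4*log(y - 5) - 5*log(y - 2) + ∫((10 - y)/(y**2 - 6*y + 8)) dy + ∫(4*exp(y)) dy.
Step 5. Evaluate the standard form: now 4*exp(y) + 4*log(y - 5) - 5*log(y - 2) + ∫((10 - y)/(y**2 - 6*y + 8)) dy.
Step 6. Decompose ∫((10 - y)/(y**2 - 6*y + 8)) dy by partial fractions, (10 - y)/(y**2 - 6*y + 8) = -4/(y - 2) + 3/(y - 4): now 4*exp(y) + 4*log(y - 5) - 5*log(y - 2) + ∫(3/(y - 4)) dy + ∫(-4/(y - 2)) dy.
Step 7. Evaluate the standard form [assuming y > 4]: now 4*exp(y) + 4*log(y - 5) + 3*log(y - 4) - 5*log(y - 2) + ∫(-4/(y - 2)) dy.
Step 8. Evaluate the standard form [assuming y > 2]: now 4*exp(y) + 4*log(y - 5) + 3*log(y - 4) - 9*log(y - 2).
Answer: 4*exp(y) + 4*log(y - 5) + 3*log(y - 4) - 9*log(y - 2).
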